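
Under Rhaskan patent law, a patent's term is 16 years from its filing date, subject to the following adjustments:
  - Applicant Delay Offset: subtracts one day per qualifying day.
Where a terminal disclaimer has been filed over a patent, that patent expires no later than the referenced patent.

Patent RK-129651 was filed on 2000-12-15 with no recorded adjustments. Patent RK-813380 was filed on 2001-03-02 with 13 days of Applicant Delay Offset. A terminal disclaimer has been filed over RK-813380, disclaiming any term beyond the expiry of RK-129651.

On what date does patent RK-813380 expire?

Natural term of RK-813380:
  Base: filing + 16 years → 2 March 2017.
  Applicant Delay Offset: −13 days → 17 February 2017.
Expiry of referenced patent RK-129651:
  Base: filing + 16 years → 15 December 2016.
Terminal disclaimer: RK-813380 expires on the earlier of 17 February 2017 and 15 December 2016.

2016-12-15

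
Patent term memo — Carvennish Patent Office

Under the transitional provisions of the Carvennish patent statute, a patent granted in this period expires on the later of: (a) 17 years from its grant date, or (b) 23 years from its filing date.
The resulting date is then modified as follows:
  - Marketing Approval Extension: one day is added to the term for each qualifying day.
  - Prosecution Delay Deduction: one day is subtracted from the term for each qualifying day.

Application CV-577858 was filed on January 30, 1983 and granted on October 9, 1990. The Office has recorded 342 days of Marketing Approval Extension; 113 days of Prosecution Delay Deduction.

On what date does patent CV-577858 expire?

(a) grant + 17 years → 9 October 2007.
(b) filing + 23 years → 30 January 2006.
Later of the two: 9 October 2007.
Marketing Approval Extension: +342 days → 15 September 2008.
Prosecution Delay Deduction: −113 days → 25 May 2008.

May 25, 2008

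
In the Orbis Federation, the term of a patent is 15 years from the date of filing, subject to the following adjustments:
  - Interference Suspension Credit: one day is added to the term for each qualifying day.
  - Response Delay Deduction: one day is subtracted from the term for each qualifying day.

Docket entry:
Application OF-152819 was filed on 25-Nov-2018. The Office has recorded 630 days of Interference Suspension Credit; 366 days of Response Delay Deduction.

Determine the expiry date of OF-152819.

2034-08-16

Base term: filing date + 15 years → 25 November 2033.
Interference Suspension Credit: +630 days → 17 August 2035.
Response Delay Deduction: −366 days → 16 August 2034.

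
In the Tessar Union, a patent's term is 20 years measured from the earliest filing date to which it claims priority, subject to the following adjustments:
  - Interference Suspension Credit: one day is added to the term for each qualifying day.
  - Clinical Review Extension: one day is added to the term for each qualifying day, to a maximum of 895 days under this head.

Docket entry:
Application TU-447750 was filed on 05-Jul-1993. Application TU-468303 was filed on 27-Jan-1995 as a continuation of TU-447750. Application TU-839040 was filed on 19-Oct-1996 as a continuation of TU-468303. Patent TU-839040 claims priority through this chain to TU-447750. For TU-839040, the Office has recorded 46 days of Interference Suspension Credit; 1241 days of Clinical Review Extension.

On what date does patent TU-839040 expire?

Earliest priority filing: 5 July 1993.
Base term: 5 July 1993 + 20 years → 5 July 2013.
Interference Suspension Credit: +46 days → 20 August 2013.
Clinical Review Extension: 1241 days claimed exceeds the 895-day cap, so +895 days → 1 February 2016.

February 1, 2016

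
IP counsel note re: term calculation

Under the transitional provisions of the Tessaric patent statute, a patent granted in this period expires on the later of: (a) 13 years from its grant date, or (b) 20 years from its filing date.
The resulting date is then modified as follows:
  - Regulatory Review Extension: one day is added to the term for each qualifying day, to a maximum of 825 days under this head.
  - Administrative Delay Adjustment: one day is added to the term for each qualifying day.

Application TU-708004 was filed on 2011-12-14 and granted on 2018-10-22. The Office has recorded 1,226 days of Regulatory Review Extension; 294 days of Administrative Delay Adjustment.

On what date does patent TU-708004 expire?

(a) grant + 13 years → 22 October 2031.
(b) filing + 20 years → 14 December 2031.
Later of the two: 14 December 2031.
Regulatory Review Extension: 1226 days claimed exceeds the 825-day cap, so +825 days → 18 March 2034.
Administrative Delay Adjustment: +294 days → 6 January 2035.

January 6, 2035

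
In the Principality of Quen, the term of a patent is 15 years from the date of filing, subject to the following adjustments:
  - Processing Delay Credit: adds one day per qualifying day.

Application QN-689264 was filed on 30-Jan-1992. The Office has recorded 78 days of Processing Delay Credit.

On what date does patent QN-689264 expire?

Base term: filing date + 15 years → 30 January 2007.
Processing Delay Credit: +78 days → 18 April 2007.

2007-04-18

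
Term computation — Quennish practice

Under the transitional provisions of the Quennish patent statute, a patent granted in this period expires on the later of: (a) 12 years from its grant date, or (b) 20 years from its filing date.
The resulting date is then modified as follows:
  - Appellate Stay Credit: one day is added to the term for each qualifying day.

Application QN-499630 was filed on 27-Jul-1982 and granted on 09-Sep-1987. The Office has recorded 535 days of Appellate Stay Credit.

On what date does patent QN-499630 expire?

January 13, 2004

(a) grant + 12 years → 9 September 1999.
(b) filing + 20 years → 27 July 2002.
Later of the two: 27 July 2002.
Appellate Stay Credit: +535 days → 13 January 2004.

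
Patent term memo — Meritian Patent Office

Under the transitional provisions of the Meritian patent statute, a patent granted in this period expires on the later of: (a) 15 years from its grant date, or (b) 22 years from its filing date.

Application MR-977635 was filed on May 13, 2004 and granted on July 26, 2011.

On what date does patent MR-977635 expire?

July 26, 2026

(a) grant + 15 years → 26 July 2026.
(b) filing + 22 years → 13 May 2026.
Later of the two: 26 July 2026.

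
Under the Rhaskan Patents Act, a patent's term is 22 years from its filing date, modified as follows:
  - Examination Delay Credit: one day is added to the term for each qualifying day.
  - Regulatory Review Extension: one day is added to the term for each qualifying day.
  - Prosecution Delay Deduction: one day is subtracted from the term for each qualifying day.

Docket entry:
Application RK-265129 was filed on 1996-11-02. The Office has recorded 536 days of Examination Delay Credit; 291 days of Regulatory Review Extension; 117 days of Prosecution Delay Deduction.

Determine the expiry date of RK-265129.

Base term: filing date + 22 years → 2 November 2018.
Examination Delay Credit: +536 days → 21 April 2020.
Regulatory Review Extension: +291 days → 6 February 2021.
Prosecution Delay Deduction: −117 days → 12 October 2020.

October 12, 2020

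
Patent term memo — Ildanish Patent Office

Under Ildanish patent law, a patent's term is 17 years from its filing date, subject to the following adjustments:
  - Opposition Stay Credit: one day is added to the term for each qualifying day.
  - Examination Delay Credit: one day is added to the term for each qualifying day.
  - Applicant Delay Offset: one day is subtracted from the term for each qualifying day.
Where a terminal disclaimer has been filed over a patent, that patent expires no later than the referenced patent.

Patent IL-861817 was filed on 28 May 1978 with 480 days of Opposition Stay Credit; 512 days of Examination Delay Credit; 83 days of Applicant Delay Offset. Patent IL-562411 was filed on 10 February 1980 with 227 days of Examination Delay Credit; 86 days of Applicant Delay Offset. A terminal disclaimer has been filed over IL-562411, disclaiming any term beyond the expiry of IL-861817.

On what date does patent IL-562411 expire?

1997-07-01

Natural term of IL-562411:
  Base: filing + 17 years → 10 February 1997.
  Examination Delay Credit: +227 days → 25 September 1997.
  Applicant Delay Offset: −86 days → 1 July 1997.
Expiry of referenced patent IL-861817:
  Base: filing + 17 years → 28 May 1995.
  Opposition Stay Credit: +480 days → 19 September 1996.
  Examination Delay Credit: +512 days → 13 February 1998.
  Applicant Delay Offset: −83 days → 22 November 1997.
Terminal disclaimer: IL-562411 expires on the earlier of 1 July 1997 and 22 November 1997.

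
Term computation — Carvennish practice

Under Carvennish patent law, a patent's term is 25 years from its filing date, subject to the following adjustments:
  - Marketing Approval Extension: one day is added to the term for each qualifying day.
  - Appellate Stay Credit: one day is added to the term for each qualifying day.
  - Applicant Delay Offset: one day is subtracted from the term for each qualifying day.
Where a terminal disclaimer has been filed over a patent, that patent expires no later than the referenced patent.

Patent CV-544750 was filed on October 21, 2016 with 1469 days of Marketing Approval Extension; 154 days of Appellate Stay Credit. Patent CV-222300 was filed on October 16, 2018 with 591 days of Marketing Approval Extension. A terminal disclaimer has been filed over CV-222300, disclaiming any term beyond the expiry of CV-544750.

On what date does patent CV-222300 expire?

Natural term of CV-222300:
  Base: filing + 25 years → 16 October 2043.
  Marketing Approval Extension: +591 days → 29 May 2045.
Expiry of referenced patent CV-544750:
  Base: filing + 25 years → 21 October 2041.
  Marketing Approval Extension: +1469 days → 29 October 2045.
  Appellate Stay Credit: +154 days → 1 April 2046.
Terminal disclaimer: CV-222300 expires on the earlier of 29 May 2045 and 1 April 2046.

2045-05-29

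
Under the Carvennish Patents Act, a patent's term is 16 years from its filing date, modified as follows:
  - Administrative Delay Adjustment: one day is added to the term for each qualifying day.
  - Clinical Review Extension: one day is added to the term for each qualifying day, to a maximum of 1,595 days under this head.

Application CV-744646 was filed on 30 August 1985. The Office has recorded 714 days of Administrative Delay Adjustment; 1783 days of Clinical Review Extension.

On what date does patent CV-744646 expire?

December 26, 2007

Base term: filing date + 16 years → 30 August 2001.
Administrative Delay Adjustment: +714 days → 14 August 2003.
Clinical Review Extension: 1783 days claimed exceeds the 1595-day cap, so +1595 days → 26 December 2007.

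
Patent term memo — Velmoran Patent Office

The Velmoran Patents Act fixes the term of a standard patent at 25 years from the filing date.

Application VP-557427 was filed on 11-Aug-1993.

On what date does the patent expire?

August 11, 2018

Filing date + 25 years → 11 August 2018.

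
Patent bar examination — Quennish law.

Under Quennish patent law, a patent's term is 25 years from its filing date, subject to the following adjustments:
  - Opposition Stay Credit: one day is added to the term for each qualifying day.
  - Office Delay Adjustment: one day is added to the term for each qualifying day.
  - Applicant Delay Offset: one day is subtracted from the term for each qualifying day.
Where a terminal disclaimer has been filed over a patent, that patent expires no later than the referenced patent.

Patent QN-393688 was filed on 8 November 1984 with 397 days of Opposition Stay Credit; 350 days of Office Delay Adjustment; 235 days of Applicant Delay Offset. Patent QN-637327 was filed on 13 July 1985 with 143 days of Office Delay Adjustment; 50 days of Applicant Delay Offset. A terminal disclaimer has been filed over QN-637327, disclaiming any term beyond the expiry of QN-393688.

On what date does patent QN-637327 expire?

Natural term of QN-637327:
  Base: filing + 25 years → 13 July 2010.
  Office Delay Adjustment: +143 days → 3 December 2010.
  Applicant Delay Offset: −50 days → 14 October 2010.
Expiry of referenced patent QN-393688:
  Base: filing + 25 years → 8 November 2009.
  Opposition Stay Credit: +397 days → 10 December 2010.
  Office Delay Adjustment: +350 days → 25 November 2011.
  Applicant Delay Offset: −235 days → 4 April 2011.
Terminal disclaimer: QN-637327 expires on the earlier of 14 October 2010 and 4 April 2011.

2010-10-14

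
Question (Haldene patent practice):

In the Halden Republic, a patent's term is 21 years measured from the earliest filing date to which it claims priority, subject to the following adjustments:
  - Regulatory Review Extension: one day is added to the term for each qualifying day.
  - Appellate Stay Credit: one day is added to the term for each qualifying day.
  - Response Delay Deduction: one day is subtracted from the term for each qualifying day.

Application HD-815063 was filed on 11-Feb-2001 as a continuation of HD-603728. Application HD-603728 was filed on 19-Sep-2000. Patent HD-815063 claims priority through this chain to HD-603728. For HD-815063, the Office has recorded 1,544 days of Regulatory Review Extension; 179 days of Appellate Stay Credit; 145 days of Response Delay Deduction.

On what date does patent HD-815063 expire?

Earliest priority filing: 19 September 2000.
Base term: 19 September 2000 + 21 years → 19 September 2021.
Regulatory Review Extension: +1544 days → 11 December 2025.
Appellate Stay Credit: +179 days → 8 June 2026.
Response Delay Deduction: −145 days → 14 January 2026.

January 14, 2026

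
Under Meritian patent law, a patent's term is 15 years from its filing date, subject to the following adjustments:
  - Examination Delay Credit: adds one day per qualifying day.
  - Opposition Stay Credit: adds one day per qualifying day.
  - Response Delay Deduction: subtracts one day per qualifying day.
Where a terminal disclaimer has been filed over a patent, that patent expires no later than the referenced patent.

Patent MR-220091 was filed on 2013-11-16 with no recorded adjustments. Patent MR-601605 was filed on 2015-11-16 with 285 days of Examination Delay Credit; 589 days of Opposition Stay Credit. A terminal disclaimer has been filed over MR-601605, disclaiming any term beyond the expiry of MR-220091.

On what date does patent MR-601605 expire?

Natural term of MR-601605:
  Base: filing + 15 years → 16 November 2030.
  Examination Delay Credit: +285 days → 28 August 2031.
  Opposition Stay Credit: +589 days → 8 April 2033.
Expiry of referenced patent MR-220091:
  Base: filing + 15 years → 16 November 2028.
Terminal disclaimer: MR-601605 expires on the earlier of 8 April 2033 and 16 November 2028.

2028-11-16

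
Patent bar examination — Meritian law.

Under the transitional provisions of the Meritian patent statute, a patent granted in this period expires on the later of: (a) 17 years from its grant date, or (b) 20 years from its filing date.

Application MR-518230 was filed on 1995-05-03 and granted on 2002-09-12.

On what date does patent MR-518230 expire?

September 12, 2019

(a) grant + 17 years → 12 September 2019.
(b) filing + 20 years → 3 May 2015.
Later of the two: 12 September 2019.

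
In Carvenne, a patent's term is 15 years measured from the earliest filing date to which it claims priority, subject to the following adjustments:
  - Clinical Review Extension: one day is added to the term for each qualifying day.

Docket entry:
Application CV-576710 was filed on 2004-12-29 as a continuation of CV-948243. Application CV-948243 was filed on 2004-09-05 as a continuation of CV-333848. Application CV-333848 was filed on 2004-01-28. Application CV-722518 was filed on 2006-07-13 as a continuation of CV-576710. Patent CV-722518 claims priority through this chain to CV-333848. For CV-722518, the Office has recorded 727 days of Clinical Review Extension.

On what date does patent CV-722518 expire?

Earliest priority filing: 28 January 2004.
Base term: 28 January 2004 + 15 years → 28 January 2019.
Clinical Review Extension: +727 days → 24 January 2021.

January 24, 2021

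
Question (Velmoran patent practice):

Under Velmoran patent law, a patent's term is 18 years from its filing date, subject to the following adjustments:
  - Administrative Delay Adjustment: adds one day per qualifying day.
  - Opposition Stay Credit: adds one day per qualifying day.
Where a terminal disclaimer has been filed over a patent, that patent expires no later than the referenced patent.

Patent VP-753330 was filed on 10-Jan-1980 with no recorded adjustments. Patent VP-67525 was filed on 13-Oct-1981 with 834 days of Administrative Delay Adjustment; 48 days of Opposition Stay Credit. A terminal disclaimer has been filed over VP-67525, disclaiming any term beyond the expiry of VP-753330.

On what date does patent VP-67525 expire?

Natural term of VP-67525:
  Base: filing + 18 years → 13 October 1999.
  Administrative Delay Adjustment: +834 days → 24 January 2002.
  Opposition Stay Credit: +48 days → 13 March 2002.
Expiry of referenced patent VP-753330:
  Base: filing + 18 years → 10 January 1998.
Terminal disclaimer: VP-67525 expires on the earlier of 13 March 2002 and 10 January 1998.

1998-01-10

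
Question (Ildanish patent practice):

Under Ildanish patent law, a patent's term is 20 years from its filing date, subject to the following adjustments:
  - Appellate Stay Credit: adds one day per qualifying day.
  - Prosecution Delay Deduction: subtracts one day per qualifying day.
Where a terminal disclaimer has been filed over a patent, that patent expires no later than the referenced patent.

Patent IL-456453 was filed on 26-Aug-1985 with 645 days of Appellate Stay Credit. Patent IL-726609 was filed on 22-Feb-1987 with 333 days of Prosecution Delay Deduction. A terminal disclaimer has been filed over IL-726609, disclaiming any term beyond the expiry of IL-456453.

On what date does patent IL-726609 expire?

Natural term of IL-726609:
  Base: filing + 20 years → 22 February 2007.
  Prosecution Delay Deduction: −333 days → 26 March 2006.
Expiry of referenced patent IL-456453:
  Base: filing + 20 years → 26 August 2005.
  Appellate Stay Credit: +645 days → 2 June 2007.
Terminal disclaimer: IL-726609 expires on the earlier of 26 March 2006 and 2 June 2007.

March 26, 2006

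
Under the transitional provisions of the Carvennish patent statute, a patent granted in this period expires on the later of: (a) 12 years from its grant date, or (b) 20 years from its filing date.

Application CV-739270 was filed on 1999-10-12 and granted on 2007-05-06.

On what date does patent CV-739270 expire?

(a) grant + 12 years → 6 May 2019.
(b) filing + 20 years → 12 October 2019.
Later of the two: 12 October 2019.

2019-10-12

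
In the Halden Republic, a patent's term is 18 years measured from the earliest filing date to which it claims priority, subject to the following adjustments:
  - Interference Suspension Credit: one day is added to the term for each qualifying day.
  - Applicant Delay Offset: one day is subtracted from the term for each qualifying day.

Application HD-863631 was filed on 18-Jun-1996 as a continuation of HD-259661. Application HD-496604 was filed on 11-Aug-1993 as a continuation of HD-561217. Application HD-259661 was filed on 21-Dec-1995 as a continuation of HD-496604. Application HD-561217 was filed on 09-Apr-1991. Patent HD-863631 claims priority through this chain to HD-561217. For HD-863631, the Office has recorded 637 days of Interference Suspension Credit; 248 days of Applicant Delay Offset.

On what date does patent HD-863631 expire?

2010-05-03

Earliest priority filing: 9 April 1991.
Base term: 9 April 1991 + 18 years → 9 April 2009.
Interference Suspension Credit: +637 days → 6 January 2011.
Applicant Delay Offset: −248 days → 3 May 2010.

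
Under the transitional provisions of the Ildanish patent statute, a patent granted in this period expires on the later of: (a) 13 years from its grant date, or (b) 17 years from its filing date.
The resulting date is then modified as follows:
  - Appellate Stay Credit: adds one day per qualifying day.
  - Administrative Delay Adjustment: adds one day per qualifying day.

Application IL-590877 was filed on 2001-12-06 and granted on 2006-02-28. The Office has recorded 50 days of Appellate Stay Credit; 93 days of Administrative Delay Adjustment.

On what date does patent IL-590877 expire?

(a) grant + 13 years → 28 February 2019.
(b) filing + 17 years → 6 December 2018.
Later of the two: 28 February 2019.
Appellate Stay Credit: +50 days → 19 April 2019.
Administrative Delay Adjustment: +93 days → 21 July 2019.

2019-07-21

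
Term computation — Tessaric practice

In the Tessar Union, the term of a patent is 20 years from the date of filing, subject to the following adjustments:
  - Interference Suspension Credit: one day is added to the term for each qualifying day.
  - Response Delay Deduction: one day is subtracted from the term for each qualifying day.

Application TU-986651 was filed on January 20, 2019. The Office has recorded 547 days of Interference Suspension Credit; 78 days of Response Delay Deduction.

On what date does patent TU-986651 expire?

Base term: filing date + 20 years → 20 January 2039.
Interference Suspension Credit: +547 days → 20 July 2040.
Response Delay Deduction: −78 days → 3 May 2040.

2040-05-03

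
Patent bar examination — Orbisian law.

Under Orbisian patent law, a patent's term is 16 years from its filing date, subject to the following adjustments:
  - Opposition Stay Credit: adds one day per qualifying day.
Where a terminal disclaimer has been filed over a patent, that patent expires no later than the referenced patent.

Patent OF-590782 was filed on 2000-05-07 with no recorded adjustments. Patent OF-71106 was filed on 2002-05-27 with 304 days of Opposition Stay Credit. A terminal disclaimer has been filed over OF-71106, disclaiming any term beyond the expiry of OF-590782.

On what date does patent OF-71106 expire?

May 7, 2016

Natural term of OF-71106:
  Base: filing + 16 years → 27 May 2018.
  Opposition Stay Credit: +304 days → 27 March 2019.
Expiry of referenced patent OF-590782:
  Base: filing + 16 years → 7 May 2016.
Terminal disclaimer: OF-71106 expires on the earlier of 27 March 2019 and 7 May 2016.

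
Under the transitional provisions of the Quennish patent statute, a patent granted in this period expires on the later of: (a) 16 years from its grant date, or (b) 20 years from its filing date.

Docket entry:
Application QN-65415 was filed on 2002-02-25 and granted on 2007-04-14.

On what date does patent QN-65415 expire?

April 14, 2023

(a) grant + 16 years → 14 April 2023.
(b) filing + 20 years → 25 February 2022.
Later of the two: 14 April 2023.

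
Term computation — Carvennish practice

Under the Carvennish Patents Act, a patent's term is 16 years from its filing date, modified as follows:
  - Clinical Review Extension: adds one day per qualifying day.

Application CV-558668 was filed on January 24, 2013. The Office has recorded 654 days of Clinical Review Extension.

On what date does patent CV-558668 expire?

2030-11-09

Base term: filing date + 16 years → 24 January 2029.
Clinical Review Extension: +654 days → 9 November 2030.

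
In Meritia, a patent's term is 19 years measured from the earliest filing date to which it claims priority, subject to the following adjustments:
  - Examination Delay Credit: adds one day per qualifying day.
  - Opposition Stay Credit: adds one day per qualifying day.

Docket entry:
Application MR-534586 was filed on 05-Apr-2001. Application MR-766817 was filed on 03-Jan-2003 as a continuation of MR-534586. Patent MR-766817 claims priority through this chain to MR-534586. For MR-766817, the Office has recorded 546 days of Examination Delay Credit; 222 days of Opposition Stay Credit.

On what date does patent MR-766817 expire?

Earliest priority filing: 5 April 2001.
Base term: 5 April 2001 + 19 years → 5 April 2020.
Examination Delay Credit: +546 days → 3 October 2021.
Opposition Stay Credit: +222 days → 13 May 2022.

May 13, 2022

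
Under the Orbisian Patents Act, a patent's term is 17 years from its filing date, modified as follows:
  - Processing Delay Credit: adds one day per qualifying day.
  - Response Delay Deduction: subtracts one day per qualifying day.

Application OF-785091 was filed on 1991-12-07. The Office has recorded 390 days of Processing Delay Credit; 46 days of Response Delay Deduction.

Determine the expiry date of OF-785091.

2009-11-16

Base term: filing date + 17 years → 7 December 2008.
Processing Delay Credit: +390 days → 1 January 2010.
Response Delay Deduction: −46 days → 16 November 2009.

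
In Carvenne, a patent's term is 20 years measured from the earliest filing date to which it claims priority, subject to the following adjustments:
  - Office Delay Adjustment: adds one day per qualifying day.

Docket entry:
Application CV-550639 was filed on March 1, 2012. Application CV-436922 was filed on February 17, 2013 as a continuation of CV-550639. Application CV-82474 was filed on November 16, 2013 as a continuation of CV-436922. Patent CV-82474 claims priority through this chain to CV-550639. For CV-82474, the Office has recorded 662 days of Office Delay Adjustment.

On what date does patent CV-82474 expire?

Earliest priority filing: 1 March 2012.
Base term: 1 March 2012 + 20 years → 1 March 2032.
Office Delay Adjustment: +662 days → 23 December 2033.

December 23, 2033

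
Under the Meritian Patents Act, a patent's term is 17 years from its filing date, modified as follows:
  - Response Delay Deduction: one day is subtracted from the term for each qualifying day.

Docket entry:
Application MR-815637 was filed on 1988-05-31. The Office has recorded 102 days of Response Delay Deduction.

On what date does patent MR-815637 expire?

Base term: filing date + 17 years → 31 May 2005.
Response Delay Deduction: −102 days → 18 February 2005.

February 18, 2005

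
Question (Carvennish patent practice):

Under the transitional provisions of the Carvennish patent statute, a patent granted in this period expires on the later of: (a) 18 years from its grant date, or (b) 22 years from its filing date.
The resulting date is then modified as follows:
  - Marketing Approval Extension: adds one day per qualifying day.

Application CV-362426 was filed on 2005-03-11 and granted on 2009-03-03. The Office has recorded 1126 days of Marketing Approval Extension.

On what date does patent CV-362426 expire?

(a) grant + 18 years → 3 March 2027.
(b) filing + 22 years → 11 March 2027.
Later of the two: 11 March 2027.
Marketing Approval Extension: +1126 days → 10 April 2030.

April 10, 2030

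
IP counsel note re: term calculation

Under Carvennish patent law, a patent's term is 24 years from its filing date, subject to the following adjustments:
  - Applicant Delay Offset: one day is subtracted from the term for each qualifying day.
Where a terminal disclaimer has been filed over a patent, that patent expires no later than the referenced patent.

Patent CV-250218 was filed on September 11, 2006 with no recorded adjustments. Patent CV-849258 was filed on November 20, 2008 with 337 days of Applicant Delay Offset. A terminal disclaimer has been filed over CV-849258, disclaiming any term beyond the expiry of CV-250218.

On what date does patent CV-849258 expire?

September 11, 2030

Natural term of CV-849258:
  Base: filing + 24 years → 20 November 2032.
  Applicant Delay Offset: −337 days → 19 December 2031.
Expiry of referenced patent CV-250218:
  Base: filing + 24 years → 11 September 2030.
Terminal disclaimer: CV-849258 expires on the earlier of 19 December 2031 and 11 September 2030.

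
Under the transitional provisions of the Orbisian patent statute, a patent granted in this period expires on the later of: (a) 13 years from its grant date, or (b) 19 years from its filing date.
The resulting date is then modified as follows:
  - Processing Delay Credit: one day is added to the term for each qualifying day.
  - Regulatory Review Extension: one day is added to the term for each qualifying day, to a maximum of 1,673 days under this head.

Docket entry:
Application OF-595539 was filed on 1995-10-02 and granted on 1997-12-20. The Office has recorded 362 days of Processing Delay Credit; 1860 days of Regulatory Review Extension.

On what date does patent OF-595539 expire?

April 28, 2020

(a) grant + 13 years → 20 December 2010.
(b) filing + 19 years → 2 October 2014.
Later of the two: 2 October 2014.
Processing Delay Credit: +362 days → 29 September 2015.
Regulatory Review Extension: 1860 days claimed exceeds the 1673-day cap, so +1673 days → 28 April 2020.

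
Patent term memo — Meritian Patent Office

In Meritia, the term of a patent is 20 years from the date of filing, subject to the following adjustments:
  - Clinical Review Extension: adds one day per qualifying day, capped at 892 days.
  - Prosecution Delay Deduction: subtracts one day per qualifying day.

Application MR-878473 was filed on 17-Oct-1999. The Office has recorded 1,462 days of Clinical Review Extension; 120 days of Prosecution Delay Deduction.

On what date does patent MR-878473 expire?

November 27, 2021

Base term: filing date + 20 years → 17 October 2019.
Clinical Review Extension: 1462 days claimed exceeds the 892-day cap, so +892 days → 27 March 2022.
Prosecution Delay Deduction: −120 days → 27 November 2021.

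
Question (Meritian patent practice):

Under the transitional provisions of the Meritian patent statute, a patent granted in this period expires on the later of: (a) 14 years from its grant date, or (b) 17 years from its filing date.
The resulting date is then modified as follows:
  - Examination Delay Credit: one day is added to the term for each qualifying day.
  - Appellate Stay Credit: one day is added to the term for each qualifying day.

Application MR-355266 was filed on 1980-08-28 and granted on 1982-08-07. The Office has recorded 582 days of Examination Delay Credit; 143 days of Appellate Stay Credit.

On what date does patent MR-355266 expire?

(a) grant + 14 years → 7 August 1996.
(b) filing + 17 years → 28 August 1997.
Later of the two: 28 August 1997.
Examination Delay Credit: +582 days → 2 April 1999.
Appellate Stay Credit: +143 days → 23 August 1999.

1999-08-23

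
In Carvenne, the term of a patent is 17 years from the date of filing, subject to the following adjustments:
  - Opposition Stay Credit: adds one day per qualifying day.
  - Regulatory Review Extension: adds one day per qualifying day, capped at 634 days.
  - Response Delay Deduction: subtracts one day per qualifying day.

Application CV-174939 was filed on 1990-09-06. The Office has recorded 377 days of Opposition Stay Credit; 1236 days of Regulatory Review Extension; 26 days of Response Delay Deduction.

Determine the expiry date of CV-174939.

May 18, 2010

Base term: filing date + 17 years → 6 September 2007.
Opposition Stay Credit: +377 days → 17 September 2008.
Regulatory Review Extension: 1236 days claimed exceeds the 634-day cap, so +634 days → 13 June 2010.
Response Delay Deduction: −26 days → 18 May 2010.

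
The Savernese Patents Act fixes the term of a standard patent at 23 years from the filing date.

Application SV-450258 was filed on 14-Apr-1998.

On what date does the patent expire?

Filing date + 23 years → 14 April 2021.

April 14, 2021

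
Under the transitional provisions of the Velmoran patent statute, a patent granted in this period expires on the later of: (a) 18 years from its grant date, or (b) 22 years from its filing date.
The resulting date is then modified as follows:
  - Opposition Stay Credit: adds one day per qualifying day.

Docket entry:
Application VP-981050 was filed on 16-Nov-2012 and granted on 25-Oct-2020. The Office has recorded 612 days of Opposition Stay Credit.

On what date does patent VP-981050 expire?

2040-06-28

(a) grant + 18 years → 25 October 2038.
(b) filing + 22 years → 16 November 2034.
Later of the two: 25 October 2038.
Opposition Stay Credit: +612 days → 28 June 2040.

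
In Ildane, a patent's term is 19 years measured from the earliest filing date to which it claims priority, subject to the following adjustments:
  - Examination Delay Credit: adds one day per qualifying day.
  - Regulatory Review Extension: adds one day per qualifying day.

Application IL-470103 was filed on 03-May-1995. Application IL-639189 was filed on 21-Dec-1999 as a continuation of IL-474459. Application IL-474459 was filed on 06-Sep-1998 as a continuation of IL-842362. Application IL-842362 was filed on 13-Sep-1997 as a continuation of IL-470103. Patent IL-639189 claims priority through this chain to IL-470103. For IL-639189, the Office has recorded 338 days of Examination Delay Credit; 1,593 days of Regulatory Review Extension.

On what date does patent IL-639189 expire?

2019-08-16

Earliest priority filing: 3 May 1995.
Base term: 3 May 1995 + 19 years → 3 May 2014.
Examination Delay Credit: +338 days → 6 April 2015.
Regulatory Review Extension: +1593 days → 16 August 2019.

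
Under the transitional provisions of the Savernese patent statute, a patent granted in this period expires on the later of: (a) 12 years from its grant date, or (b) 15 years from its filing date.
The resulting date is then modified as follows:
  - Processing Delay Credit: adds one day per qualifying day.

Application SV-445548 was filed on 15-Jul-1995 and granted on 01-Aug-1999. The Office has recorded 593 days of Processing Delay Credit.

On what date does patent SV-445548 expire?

(a) grant + 12 years → 1 August 2011.
(b) filing + 15 years → 15 July 2010.
Later of the two: 1 August 2011.
Processing Delay Credit: +593 days → 16 March 2013.

2013-03-16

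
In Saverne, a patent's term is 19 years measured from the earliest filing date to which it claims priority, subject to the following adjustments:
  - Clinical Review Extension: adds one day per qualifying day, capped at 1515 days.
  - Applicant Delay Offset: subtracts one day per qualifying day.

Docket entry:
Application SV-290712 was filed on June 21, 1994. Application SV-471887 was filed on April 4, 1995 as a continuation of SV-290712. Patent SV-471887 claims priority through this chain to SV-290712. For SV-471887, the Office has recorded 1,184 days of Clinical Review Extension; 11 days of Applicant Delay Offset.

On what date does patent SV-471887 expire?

Earliest priority filing: 21 June 1994.
Base term: 21 June 1994 + 19 years → 21 June 2013.
Clinical Review Extension: 1184 days (within the 1515-day cap) → +1184 days → 17 September 2016.
Applicant Delay Offset: −11 days → 6 September 2016.

2016-09-06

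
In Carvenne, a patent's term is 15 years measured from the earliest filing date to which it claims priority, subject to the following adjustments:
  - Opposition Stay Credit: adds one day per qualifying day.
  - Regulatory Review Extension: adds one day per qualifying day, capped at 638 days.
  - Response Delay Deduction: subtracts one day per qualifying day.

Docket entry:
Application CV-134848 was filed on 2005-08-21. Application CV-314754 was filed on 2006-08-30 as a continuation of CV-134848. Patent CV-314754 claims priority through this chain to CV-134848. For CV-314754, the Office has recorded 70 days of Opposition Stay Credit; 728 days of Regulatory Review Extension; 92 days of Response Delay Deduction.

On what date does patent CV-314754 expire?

Earliest priority filing: 21 August 2005.
Base term: 21 August 2005 + 15 years → 21 August 2020.
Opposition Stay Credit: +70 days → 30 October 2020.
Regulatory Review Extension: 728 days claimed exceeds the 638-day cap, so +638 days → 30 July 2022.
Response Delay Deduction: −92 days → 29 April 2022.

April 29, 2022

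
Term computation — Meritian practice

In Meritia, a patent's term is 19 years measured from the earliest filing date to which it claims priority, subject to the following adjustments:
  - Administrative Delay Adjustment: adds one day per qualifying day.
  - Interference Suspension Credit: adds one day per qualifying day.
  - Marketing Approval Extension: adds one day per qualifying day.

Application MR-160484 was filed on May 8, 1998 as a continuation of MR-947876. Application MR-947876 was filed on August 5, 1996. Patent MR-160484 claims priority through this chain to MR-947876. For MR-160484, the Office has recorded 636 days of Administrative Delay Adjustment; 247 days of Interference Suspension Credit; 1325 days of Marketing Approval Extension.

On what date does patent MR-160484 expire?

Earliest priority filing: 5 August 1996.
Base term: 5 August 1996 + 19 years → 5 August 2015.
Administrative Delay Adjustment: +636 days → 2 May 2017.
Interference Suspension Credit: +247 days → 4 January 2018.
Marketing Approval Extension: +1325 days → 21 August 2021.

2021-08-21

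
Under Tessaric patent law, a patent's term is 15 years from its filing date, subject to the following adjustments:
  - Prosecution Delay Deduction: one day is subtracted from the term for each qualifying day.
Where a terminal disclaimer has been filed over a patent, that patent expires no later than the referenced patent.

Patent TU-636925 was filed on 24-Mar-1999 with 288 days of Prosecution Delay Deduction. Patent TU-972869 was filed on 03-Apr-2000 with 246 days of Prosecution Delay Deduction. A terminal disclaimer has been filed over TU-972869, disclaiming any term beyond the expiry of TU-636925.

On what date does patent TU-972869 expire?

June 9, 2013

Natural term of TU-972869:
  Base: filing + 15 years → 3 April 2015.
  Prosecution Delay Deduction: −246 days → 31 July 2014.
Expiry of referenced patent TU-636925:
  Base: filing + 15 years → 24 March 2014.
  Prosecution Delay Deduction: −288 days → 9 June 2013.
Terminal disclaimer: TU-972869 expires on the earlier of 31 July 2014 and 9 June 2013.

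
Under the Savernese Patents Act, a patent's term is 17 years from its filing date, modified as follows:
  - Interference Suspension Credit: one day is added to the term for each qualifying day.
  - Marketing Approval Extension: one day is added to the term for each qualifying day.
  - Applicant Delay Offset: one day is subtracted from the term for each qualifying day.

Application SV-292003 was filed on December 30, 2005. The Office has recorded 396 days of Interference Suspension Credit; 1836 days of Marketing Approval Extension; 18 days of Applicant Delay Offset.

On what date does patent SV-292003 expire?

Base term: filing date + 17 years → 30 December 2022.
Interference Suspension Credit: +396 days → 30 January 2024.
Marketing Approval Extension: +1836 days → 8 February 2029.
Applicant Delay Offset: −18 days → 21 January 2029.

2029-01-21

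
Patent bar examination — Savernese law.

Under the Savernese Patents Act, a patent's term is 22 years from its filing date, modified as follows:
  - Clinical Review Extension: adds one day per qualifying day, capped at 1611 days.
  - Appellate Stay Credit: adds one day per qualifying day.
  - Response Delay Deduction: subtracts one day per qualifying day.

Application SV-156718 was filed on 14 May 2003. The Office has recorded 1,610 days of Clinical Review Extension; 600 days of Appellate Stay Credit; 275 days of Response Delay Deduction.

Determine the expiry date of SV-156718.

2030-08-31

Base term: filing date + 22 years → 14 May 2025.
Clinical Review Extension: 1610 days (within the 1611-day cap) → +1610 days → 10 October 2029.
Appellate Stay Credit: +600 days → 2 June 2031.
Response Delay Deduction: −275 days → 31 August 2030.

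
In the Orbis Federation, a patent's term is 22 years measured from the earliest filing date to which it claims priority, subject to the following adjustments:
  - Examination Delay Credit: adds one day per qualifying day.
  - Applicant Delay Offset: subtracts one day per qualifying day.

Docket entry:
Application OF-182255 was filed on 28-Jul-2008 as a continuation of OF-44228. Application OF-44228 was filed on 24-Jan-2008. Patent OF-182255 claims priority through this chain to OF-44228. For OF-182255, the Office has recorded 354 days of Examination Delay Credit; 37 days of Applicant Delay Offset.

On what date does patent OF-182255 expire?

2030-12-07

Earliest priority filing: 24 January 2008.
Base term: 24 January 2008 + 22 years → 24 January 2030.
Examination Delay Credit: +354 days → 13 January 2031.
Applicant Delay Offset: −37 days → 7 December 2030.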